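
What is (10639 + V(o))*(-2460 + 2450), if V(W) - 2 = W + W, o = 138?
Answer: -109170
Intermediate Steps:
V(W) = 2 + 2*W (V(W) = 2 + (W + W) = 2 + 2*W)
(10639 + V(o))*(-2460 + 2450) = (10639 + (2 + 2*138))*(-2460 + 2450) = (10639 + (2 + 276))*(-10) = (10639 + 278)*(-10) = 10917*(-10) = -109170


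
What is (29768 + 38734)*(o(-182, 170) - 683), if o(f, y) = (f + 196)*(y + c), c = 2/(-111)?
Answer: 4300532726/37 ≈ 1.1623e+8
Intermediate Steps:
c = -2/111 (c = 2*(-1/111) = -2/111 ≈ -0.018018)
o(f, y) = (196 + f)*(-2/111 + y) (o(f, y) = (f + 196)*(y - 2/111) = (196 + f)*(-2/111 + y))
(29768 + 38734)*(o(-182, 170) - 683) = (29768 + 38734)*((-392/111 + 196*170 - 2/111*(-182) - 182*170) - 683) = 68502*((-392/111 + 33320 + 364/111 - 30940) - 683) = 68502*(264152/111 - 683) = 68502*(188339/111) = 4300532726/37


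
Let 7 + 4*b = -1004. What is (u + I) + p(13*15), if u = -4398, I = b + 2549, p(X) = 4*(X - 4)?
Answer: -5351/4 ≈ -1337.8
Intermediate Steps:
b = -1011/4 (b = -7/4 + (¼)*(-1004) = -7/4 - 251 = -1011/4 ≈ -252.75)
p(X) = -16 + 4*X (p(X) = 4*(-4 + X) = -16 + 4*X)
I = 9185/4 (I = -1011/4 + 2549 = 9185/4 ≈ 2296.3)
(u + I) + p(13*15) = (-4398 + 9185/4) + (-16 + 4*(13*15)) = -8407/4 + (-16 + 4*195) = -8407/4 + (-16 + 780) = -8407/4 + 764 = -5351/4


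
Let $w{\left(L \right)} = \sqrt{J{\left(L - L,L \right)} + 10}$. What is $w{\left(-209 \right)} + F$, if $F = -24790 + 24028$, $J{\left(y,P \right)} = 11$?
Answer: $-762 + \sqrt{21} \approx -757.42$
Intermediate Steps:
$F = -762$
$w{\left(L \right)} = \sqrt{21}$ ($w{\left(L \right)} = \sqrt{11 + 10} = \sqrt{21}$)
$w{\left(-209 \right)} + F = \sqrt{21} - 762 = -762 + \sqrt{21}$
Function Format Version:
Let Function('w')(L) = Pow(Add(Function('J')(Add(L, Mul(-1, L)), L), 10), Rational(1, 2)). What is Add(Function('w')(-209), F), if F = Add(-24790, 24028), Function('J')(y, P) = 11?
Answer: Add(-762, Pow(21, Rational(1, 2))) ≈ -757.42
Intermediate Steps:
F = -762
Function('w')(L) = Pow(21, Rational(1, 2)) (Function('w')(L) = Pow(Add(11, 10), Rational(1, 2)) = Pow(21, Rational(1, 2)))
Add(Function('w')(-209), F) = Add(Pow(21, Rational(1, 2)), -762) = Add(-762, Pow(21, Rational(1, 2)))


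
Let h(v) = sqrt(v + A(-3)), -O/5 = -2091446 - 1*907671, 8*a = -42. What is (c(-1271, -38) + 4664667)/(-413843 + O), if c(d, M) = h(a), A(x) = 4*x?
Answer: 666381/2083106 + I*sqrt(69)/29163484 ≈ 0.3199 + 2.8483e-7*I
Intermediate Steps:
a = -21/4 (a = (1/8)*(-42) = -21/4 ≈ -5.2500)
O = 14995585 (O = -5*(-2091446 - 1*907671) = -5*(-2091446 - 907671) = -5*(-2999117) = 14995585)
h(v) = sqrt(-12 + v) (h(v) = sqrt(v + 4*(-3)) = sqrt(v - 12) = sqrt(-12 + v))
c(d, M) = I*sqrt(69)/2 (c(d, M) = sqrt(-12 - 21/4) = sqrt(-69/4) = I*sqrt(69)/2)
(c(-1271, -38) + 4664667)/(-413843 + O) = (I*sqrt(69)/2 + 4664667)/(-413843 + 14995585) = (4664667 + I*sqrt(69)/2)/14581742 = (4664667 + I*sqrt(69)/2)*(1/14581742) = 666381/2083106 + I*sqrt(69)/29163484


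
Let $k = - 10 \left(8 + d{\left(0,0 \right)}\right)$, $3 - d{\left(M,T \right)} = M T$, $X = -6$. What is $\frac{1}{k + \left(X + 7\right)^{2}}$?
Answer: $- \frac{1}{109} \approx -0.0091743$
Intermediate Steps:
$d{\left(M,T \right)} = 3 - M T$
$k = -110$ ($k = - 10 \left(8 + \left(3 - 0 \cdot 0\right)\right) = - 10 \left(8 + \left(3 + 0\right)\right) = - 10 \left(8 + 3\right) = \left(-10\right) 11 = -110$)
$\frac{1}{k + \left(X + 7\right)^{2}} = \frac{1}{-110 + \left(-6 + 7\right)^{2}} = \frac{1}{-110 + 1^{2}} = \frac{1}{-110 + 1} = \frac{1}{-109} = - \frac{1}{109}$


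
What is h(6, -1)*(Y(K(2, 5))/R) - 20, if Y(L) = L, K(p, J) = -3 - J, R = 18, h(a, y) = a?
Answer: -68/3 ≈ -22.667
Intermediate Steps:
h(6, -1)*(Y(K(2, 5))/R) - 20 = 6*((-3 - 1*5)/18) - 20 = 6*((-3 - 5)*(1/18)) - 20 = 6*(-8*1/18) - 20 = 6*(-4/9) - 20 = -8/3 - 20 = -68/3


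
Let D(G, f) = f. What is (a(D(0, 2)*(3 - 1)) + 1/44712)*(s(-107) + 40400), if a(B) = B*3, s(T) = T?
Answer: 2402111965/4968 ≈ 4.8352e+5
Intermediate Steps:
a(B) = 3*B
(a(D(0, 2)*(3 - 1)) + 1/44712)*(s(-107) + 40400) = (3*(2*(3 - 1)) + 1/44712)*(-107 + 40400) = (3*(2*2) + 1/44712)*40293 = (3*4 + 1/44712)*40293 = (12 + 1/44712)*40293 = (536545/44712)*40293 = 2402111965/4968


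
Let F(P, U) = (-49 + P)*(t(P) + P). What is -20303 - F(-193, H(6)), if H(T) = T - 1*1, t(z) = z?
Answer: -113715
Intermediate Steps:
H(T) = -1 + T (H(T) = T - 1 = -1 + T)
F(P, U) = 2*P*(-49 + P) (F(P, U) = (-49 + P)*(P + P) = (-49 + P)*(2*P) = 2*P*(-49 + P))
-20303 - F(-193, H(6)) = -20303 - 2*(-193)*(-49 - 193) = -20303 - 2*(-193)*(-242) = -20303 - 1*93412 = -20303 - 93412 = -113715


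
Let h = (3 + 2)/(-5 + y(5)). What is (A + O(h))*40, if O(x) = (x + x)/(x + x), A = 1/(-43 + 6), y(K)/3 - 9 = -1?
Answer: 1440/37 ≈ 38.919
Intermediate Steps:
y(K) = 24 (y(K) = 27 + 3*(-1) = 27 - 3 = 24)
A = -1/37 (A = 1/(-37) = -1/37 ≈ -0.027027)
h = 5/19 (h = (3 + 2)/(-5 + 24) = 5/19 ≈ 0.26316)
O(x) = 1 (O(x) = (2*x)/((2*x)) = (2*x)*(1/(2*x)) = 1)
(A + O(h))*40 = (-1/37 + 1)*40 = (36/37)*40 = 1440/37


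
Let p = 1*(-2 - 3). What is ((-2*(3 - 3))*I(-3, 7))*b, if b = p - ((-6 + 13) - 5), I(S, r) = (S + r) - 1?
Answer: 0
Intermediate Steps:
I(S, r) = -1 + S + r
p = -5 (p = 1*(-5) = -5)
b = -7 (b = -5 - ((-6 + 13) - 5) = -5 - (7 - 5) = -5 - 1*2 = -5 - 2 = -7)
((-2*(3 - 3))*I(-3, 7))*b = ((-2*(3 - 3))*(-1 - 3 + 7))*(-7) = (-2*0*3)*(-7) = (0*3)*(-7) = 0*(-7) = 0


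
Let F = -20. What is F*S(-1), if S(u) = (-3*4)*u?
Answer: -240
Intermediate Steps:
S(u) = -12*u
F*S(-1) = -(-240)*(-1) = -20*12 = -240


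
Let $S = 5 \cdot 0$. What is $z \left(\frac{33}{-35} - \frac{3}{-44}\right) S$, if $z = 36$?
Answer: $0$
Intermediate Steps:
$S = 0$
$z \left(\frac{33}{-35} - \frac{3}{-44}\right) S = 36 \left(\frac{33}{-35} - \frac{3}{-44}\right) 0 = 36 \left(33 \left(- \frac{1}{35}\right) - - \frac{3}{44}\right) 0 = 36 \left(- \frac{33}{35} + \frac{3}{44}\right) 0 = 36 \left(- \frac{1347}{1540}\right) 0 = \left(- \frac{12123}{385}\right) 0 = 0$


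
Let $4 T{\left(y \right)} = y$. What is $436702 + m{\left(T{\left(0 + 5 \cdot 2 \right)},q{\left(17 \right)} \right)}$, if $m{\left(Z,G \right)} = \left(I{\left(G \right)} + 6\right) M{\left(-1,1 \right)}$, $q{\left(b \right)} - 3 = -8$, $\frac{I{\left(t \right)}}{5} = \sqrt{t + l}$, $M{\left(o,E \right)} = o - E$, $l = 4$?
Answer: $436690 - 10 i \approx 4.3669 \cdot 10^{5} - 10.0 i$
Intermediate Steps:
$I{\left(t \right)} = 5 \sqrt{4 + t}$ ($I{\left(t \right)} = 5 \sqrt{t + 4} = 5 \sqrt{4 + t}$)
$T{\left(y \right)} = \frac{y}{4}$
$q{\left(b \right)} = -5$ ($q{\left(b \right)} = 3 - 8 = -5$)
$m{\left(Z,G \right)} = -12 - 10 \sqrt{4 + G}$ ($m{\left(Z,G \right)} = \left(5 \sqrt{4 + G} + 6\right) \left(-1 - 1\right) = \left(6 + 5 \sqrt{4 + G}\right) \left(-1 - 1\right) = \left(6 + 5 \sqrt{4 + G}\right) \left(-2\right) = -12 - 10 \sqrt{4 + G}$)
$436702 + m{\left(T{\left(0 + 5 \cdot 2 \right)},q{\left(17 \right)} \right)} = 436702 - \left(12 + 10 \sqrt{4 - 5}\right) = 436702 - \left(12 + 10 \sqrt{-1}\right) = 436702 - \left(12 + 10 i\right) = 436690 - 10 i$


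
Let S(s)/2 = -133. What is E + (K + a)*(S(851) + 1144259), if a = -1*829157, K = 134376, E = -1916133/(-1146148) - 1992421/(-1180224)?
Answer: -268792069994184406930979/338177844288 ≈ -7.9482e+11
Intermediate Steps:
S(s) = -266 (S(s) = 2*(-133) = -266)
E = 1136268874525/338177844288 (E = -1916133*(-1/1146148) - 1992421*(-1/1180224) = 1916133/1146148 + 1992421/1180224 = 1136268874525/338177844288 ≈ 3.3600)
a = -829157
E + (K + a)*(S(851) + 1144259) = 1136268874525/338177844288 + (134376 - 829157)*(-266 + 1144259) = 1136268874525/338177844288 - 694781*1143993 = 1136268874525/338177844288 - 794824600533 = -268792069994184406930979/338177844288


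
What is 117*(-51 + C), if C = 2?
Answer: -5733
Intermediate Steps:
117*(-51 + C) = 117*(-51 + 2) = 117*(-49) = -5733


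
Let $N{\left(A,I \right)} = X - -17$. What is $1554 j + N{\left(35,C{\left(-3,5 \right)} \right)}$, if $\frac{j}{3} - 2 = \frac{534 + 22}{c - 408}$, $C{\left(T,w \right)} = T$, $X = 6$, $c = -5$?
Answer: $\frac{181177}{59} \approx 3070.8$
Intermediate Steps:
$N{\left(A,I \right)} = 23$ ($N{\left(A,I \right)} = 6 - -17 = 6 + 17 = 23$)
$j = \frac{810}{413}$ ($j = 6 + 3 \frac{534 + 22}{-5 - 408} = 6 + 3 \frac{556}{-413} = 6 + 3 \cdot 556 \left(- \frac{1}{413}\right) = 6 + 3 \left(- \frac{556}{413}\right) = 6 - \frac{1668}{413} = \frac{810}{413} \approx 1.9613$)
$1554 j + N{\left(35,C{\left(-3,5 \right)} \right)} = 1554 \cdot \frac{810}{413} + 23 = \frac{179820}{59} + 23 = \frac{181177}{59}$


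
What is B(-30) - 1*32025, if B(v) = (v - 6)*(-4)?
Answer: -31881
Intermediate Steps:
B(v) = 24 - 4*v (B(v) = (-6 + v)*(-4) = 24 - 4*v)
B(-30) - 1*32025 = (24 - 4*(-30)) - 1*32025 = (24 + 120) - 32025 = 144 - 32025 = -31881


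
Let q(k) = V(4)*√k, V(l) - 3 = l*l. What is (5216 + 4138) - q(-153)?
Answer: 9354 - 57*I*√17 ≈ 9354.0 - 235.02*I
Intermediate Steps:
V(l) = 3 + l² (V(l) = 3 + l*l = 3 + l²)
q(k) = 19*√k (q(k) = (3 + 4²)*√k = (3 + 16)*√k = 19*√k)
(5216 + 4138) - q(-153) = (5216 + 4138) - 19*√(-153) = 9354 - 19*3*I*√17 = 9354 - 57*I*√17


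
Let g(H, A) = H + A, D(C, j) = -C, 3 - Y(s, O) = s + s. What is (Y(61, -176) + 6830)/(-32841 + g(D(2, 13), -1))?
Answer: -2237/10948 ≈ -0.20433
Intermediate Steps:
Y(s, O) = 3 - 2*s (Y(s, O) = 3 - (s + s) = 3 - 2*s)
g(H, A) = A + H
(Y(61, -176) + 6830)/(-32841 + g(D(2, 13), -1)) = ((3 - 2*61) + 6830)/(-32841 + (-1 - 1*2)) = ((3 - 122) + 6830)/(-32841 + (-1 - 2)) = (-119 + 6830)/(-32841 - 3) = 6711/(-32844) = 6711*(-1/32844) = -2237/10948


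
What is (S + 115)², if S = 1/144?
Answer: 274266721/20736 ≈ 13227.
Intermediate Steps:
S = 1/144 ≈ 0.0069444
(S + 115)² = (1/144 + 115)² = (16561/144)² = 274266721/20736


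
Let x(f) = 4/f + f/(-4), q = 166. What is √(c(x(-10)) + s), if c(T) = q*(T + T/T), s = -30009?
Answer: 4*I*√46085/5 ≈ 171.74*I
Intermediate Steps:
x(f) = 4/f - f/4 (x(f) = 4/f + f*(-¼) = 4/f - f/4)
c(T) = 166 + 166*T (c(T) = 166*(T + T/T) = 166*(T + 1) = 166*(1 + T) = 166 + 166*T)
√(c(x(-10)) + s) = √((166 + 166*(4/(-10) - ¼*(-10))) - 30009) = √((166 + 166*(4*(-⅒) + 5/2)) - 30009) = √((166 + 166*(-⅖ + 5/2)) - 30009) = √((166 + 166*(21/10)) - 30009) = √((166 + 1743/5) - 30009) = √(2573/5 - 30009) = √(-147472/5) = 4*I*√46085/5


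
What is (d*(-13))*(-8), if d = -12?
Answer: -1248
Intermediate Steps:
(d*(-13))*(-8) = -12*(-13)*(-8) = 156*(-8) = -1248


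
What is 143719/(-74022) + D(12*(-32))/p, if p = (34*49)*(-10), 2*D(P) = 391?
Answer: -141695873/72541560 ≈ -1.9533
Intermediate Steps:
D(P) = 391/2 (D(P) = (1/2)*391 = 391/2)
p = -16660 (p = 1666*(-10) = -16660)
143719/(-74022) + D(12*(-32))/p = 143719/(-74022) + (391/2)/(-16660) = 143719*(-1/74022) + (391/2)*(-1/16660) = -143719/74022 - 23/1960 = -141695873/72541560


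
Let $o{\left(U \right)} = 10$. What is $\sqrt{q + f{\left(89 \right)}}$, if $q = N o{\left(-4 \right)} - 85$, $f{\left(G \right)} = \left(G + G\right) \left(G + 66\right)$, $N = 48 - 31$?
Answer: $15 \sqrt{123} \approx 166.36$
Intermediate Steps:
$N = 17$
$f{\left(G \right)} = 2 G \left(66 + G\right)$
$q = 85$ ($q = 17 \cdot 10 - 85 = 170 - 85 = 85$)
$\sqrt{q + f{\left(89 \right)}} = \sqrt{85 + 2 \cdot 89 \left(66 + 89\right)} = \sqrt{85 + 2 \cdot 89 \cdot 155} = \sqrt{85 + 27590} = \sqrt{27675} = 15 \sqrt{123}$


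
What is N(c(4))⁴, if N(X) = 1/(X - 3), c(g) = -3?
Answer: 1/1296 ≈ 0.00077160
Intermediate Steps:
N(X) = 1/(-3 + X)
N(c(4))⁴ = (1/(-3 - 3))⁴ = (1/(-6))⁴ = (-⅙)⁴ = 1/1296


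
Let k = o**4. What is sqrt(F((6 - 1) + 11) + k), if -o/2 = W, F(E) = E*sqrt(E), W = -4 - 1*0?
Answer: 8*sqrt(65) ≈ 64.498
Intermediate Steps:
W = -4 (W = -4 + 0 = -4)
F(E) = E**(3/2)
o = 8 (o = -2*(-4) = 8)
k = 4096 (k = 8**4 = 4096)
sqrt(F((6 - 1) + 11) + k) = sqrt(((6 - 1) + 11)**(3/2) + 4096) = sqrt((5 + 11)**(3/2) + 4096) = sqrt(16**(3/2) + 4096) = sqrt(64 + 4096) = sqrt(4160) = 8*sqrt(65)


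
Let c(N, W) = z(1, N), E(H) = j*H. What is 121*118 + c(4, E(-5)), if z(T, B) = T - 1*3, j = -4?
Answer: 14276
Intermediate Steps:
E(H) = -4*H
z(T, B) = -3 + T (z(T, B) = T - 3 = -3 + T)
c(N, W) = -2 (c(N, W) = -3 + 1 = -2)
121*118 + c(4, E(-5)) = 121*118 - 2 = 14278 - 2 = 14276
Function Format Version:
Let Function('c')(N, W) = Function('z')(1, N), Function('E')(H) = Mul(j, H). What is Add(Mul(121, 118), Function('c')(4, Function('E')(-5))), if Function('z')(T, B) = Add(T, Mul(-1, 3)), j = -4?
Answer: 14276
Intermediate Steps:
Function('E')(H) = Mul(-4, H)
Function('z')(T, B) = Add(-3, T) (Function('z')(T, B) = Add(T, -3) = Add(-3, T))
Function('c')(N, W) = -2 (Function('c')(N, W) = Add(-3, 1) = -2)
Add(Mul(121, 118), Function('c')(4, Function('E')(-5))) = Add(Mul(121, 118), -2) = Add(14278, -2) = 14276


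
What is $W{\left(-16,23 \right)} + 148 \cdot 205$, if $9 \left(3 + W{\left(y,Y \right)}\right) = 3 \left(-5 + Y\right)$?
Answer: $30343$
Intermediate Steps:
$W{\left(y,Y \right)} = - \frac{14}{3} + \frac{Y}{3}$ ($W{\left(y,Y \right)} = -3 + \frac{3 \left(-5 + Y\right)}{9} = -3 + \frac{-15 + 3 Y}{9} = -3 + \left(- \frac{5}{3} + \frac{Y}{3}\right) = - \frac{14}{3} + \frac{Y}{3}$)
$W{\left(-16,23 \right)} + 148 \cdot 205 = \left(- \frac{14}{3} + \frac{1}{3} \cdot 23\right) + 148 \cdot 205 = \left(- \frac{14}{3} + \frac{23}{3}\right) + 30340 = 3 + 30340 = 30343$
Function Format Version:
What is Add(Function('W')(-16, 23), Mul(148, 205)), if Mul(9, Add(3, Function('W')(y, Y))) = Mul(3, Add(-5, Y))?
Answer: 30343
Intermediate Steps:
Function('W')(y, Y) = Add(Rational(-14, 3), Mul(Rational(1, 3), Y)) (Function('W')(y, Y) = Add(-3, Mul(Rational(1, 9), Mul(3, Add(-5, Y)))) = Add(-3, Mul(Rational(1, 9), Add(-15, Mul(3, Y)))) = Add(-3, Add(Rational(-5, 3), Mul(Rational(1, 3), Y))) = Add(Rational(-14, 3), Mul(Rational(1, 3), Y)))
Add(Function('W')(-16, 23), Mul(148, 205)) = Add(Add(Rational(-14, 3), Mul(Rational(1, 3), 23)), Mul(148, 205)) = Add(Add(Rational(-14, 3), Rational(23, 3)), 30340) = Add(3, 30340) = 30343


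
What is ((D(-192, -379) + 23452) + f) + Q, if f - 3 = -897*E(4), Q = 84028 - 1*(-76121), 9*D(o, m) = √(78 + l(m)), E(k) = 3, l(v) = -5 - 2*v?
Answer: 180913 + √831/9 ≈ 1.8092e+5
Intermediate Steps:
D(o, m) = √(73 - 2*m)/9 (D(o, m) = √(78 + (-5 - 2*m))/9 = √(73 - 2*m)/9)
Q = 160149 (Q = 84028 + 76121 = 160149)
f = -2688 (f = 3 - 897*3 = 3 - 2691 = -2688)
((D(-192, -379) + 23452) + f) + Q = ((√(73 - 2*(-379))/9 + 23452) - 2688) + 160149 = ((√(73 + 758)/9 + 23452) - 2688) + 160149 = ((√831/9 + 23452) - 2688) + 160149 = ((23452 + √831/9) - 2688) + 160149 = (20764 + √831/9) + 160149 = 180913 + √831/9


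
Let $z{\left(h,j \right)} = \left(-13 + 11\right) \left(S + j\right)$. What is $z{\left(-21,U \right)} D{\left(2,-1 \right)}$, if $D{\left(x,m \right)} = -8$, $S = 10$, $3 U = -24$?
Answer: $32$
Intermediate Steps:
$U = -8$ ($U = \frac{1}{3} \left(-24\right) = -8$)
$z{\left(h,j \right)} = -20 - 2 j$ ($z{\left(h,j \right)} = \left(-13 + 11\right) \left(10 + j\right) = - 2 \left(10 + j\right) = -20 - 2 j$)
$z{\left(-21,U \right)} D{\left(2,-1 \right)} = \left(-20 - -16\right) \left(-8\right) = \left(-20 + 16\right) \left(-8\right) = \left(-4\right) \left(-8\right) = 32$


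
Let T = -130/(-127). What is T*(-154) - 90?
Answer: -31450/127 ≈ -247.64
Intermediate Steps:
T = 130/127 (T = -130*(-1/127) = 130/127 ≈ 1.0236)
T*(-154) - 90 = (130/127)*(-154) - 90 = -20020/127 - 90 = -31450/127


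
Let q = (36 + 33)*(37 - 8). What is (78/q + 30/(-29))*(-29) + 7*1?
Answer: 825/23 ≈ 35.870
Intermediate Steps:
q = 2001 (q = 69*29 = 2001)
(78/q + 30/(-29))*(-29) + 7*1 = (78/2001 + 30/(-29))*(-29) + 7*1 = (78*(1/2001) + 30*(-1/29))*(-29) + 7 = (26/667 - 30/29)*(-29) + 7 = -664/667*(-29) + 7 = 664/23 + 7 = 825/23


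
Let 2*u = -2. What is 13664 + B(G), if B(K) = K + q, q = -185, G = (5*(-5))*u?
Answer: 13504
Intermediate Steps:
u = -1 (u = (½)*(-2) = -1)
G = 25 (G = (5*(-5))*(-1) = -25*(-1) = 25)
B(K) = -185 + K (B(K) = K - 185 = -185 + K)
13664 + B(G) = 13664 + (-185 + 25) = 13664 - 160 = 13504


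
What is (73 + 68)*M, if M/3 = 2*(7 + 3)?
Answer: 8460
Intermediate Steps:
M = 60 (M = 3*(2*(7 + 3)) = 3*(2*10) = 3*20 = 60)
(73 + 68)*M = (73 + 68)*60 = 141*60 = 8460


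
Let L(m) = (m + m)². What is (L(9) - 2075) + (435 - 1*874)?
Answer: -2190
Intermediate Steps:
L(m) = 4*m² (L(m) = (2*m)² = 4*m²)
(L(9) - 2075) + (435 - 1*874) = (4*9² - 2075) + (435 - 1*874) = (4*81 - 2075) + (435 - 874) = (324 - 2075) - 439 = -1751 - 439 = -2190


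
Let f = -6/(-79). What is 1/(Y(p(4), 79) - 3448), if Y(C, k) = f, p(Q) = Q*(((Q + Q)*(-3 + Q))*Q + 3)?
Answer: -79/272386 ≈ -0.00029003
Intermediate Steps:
p(Q) = Q*(3 + 2*Q²*(-3 + Q)) (p(Q) = Q*(((2*Q)*(-3 + Q))*Q + 3) = Q*((2*Q*(-3 + Q))*Q + 3) = Q*(2*Q²*(-3 + Q) + 3) = Q*(3 + 2*Q²*(-3 + Q)))
f = 6/79 (f = -6*(-1/79) = 6/79 ≈ 0.075949)
Y(C, k) = 6/79
1/(Y(p(4), 79) - 3448) = 1/(6/79 - 3448) = 1/(-272386/79) = -79/272386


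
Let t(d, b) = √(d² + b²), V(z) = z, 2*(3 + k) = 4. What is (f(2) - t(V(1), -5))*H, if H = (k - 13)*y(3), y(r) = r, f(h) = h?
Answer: -84 + 42*√26 ≈ 130.16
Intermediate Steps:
k = -1 (k = -3 + (½)*4 = -3 + 2 = -1)
t(d, b) = √(b² + d²)
H = -42 (H = (-1 - 13)*3 = -14*3 = -42)
(f(2) - t(V(1), -5))*H = (2 - √((-5)² + 1²))*(-42) = (2 - √(25 + 1))*(-42) = (2 - √26)*(-42) = -84 + 42*√26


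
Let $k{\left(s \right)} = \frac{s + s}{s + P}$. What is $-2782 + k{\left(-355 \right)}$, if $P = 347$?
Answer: $- \frac{10773}{4} \approx -2693.3$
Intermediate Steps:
$k{\left(s \right)} = \frac{2 s}{347 + s}$ ($k{\left(s \right)} = \frac{s + s}{s + 347} = \frac{2 s}{347 + s}$)
$-2782 + k{\left(-355 \right)} = -2782 + 2 \left(-355\right) \frac{1}{347 - 355} = -2782 + 2 \left(-355\right) \frac{1}{-8} = -2782 + 2 \left(-355\right) \left(- \frac{1}{8}\right) = -2782 + \frac{355}{4} = - \frac{10773}{4}$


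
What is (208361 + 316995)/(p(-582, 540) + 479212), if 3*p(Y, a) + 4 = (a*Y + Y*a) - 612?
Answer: 394017/202115 ≈ 1.9495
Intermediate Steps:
p(Y, a) = -616/3 + 2*Y*a/3 (p(Y, a) = -4/3 + ((a*Y + Y*a) - 612)/3 = -4/3 + ((Y*a + Y*a) - 612)/3 = -4/3 + (2*Y*a - 612)/3 = -4/3 + (-612 + 2*Y*a)/3 = -4/3 + (-204 + 2*Y*a/3) = -616/3 + 2*Y*a/3)
(208361 + 316995)/(p(-582, 540) + 479212) = (208361 + 316995)/((-616/3 + (⅔)*(-582)*540) + 479212) = 525356/((-616/3 - 209520) + 479212) = 525356/(-629176/3 + 479212) = 525356/(808460/3) = 525356*(3/808460) = 394017/202115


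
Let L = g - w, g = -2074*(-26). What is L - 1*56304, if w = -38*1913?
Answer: 70314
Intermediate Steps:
g = 53924
w = -72694
L = 126618 (L = 53924 - 1*(-72694) = 53924 + 72694 = 126618)
L - 1*56304 = 126618 - 1*56304 = 126618 - 56304 = 70314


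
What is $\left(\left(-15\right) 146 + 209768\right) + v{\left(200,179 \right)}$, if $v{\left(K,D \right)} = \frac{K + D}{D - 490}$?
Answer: $\frac{64556379}{311} \approx 2.0758 \cdot 10^{5}$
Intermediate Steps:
$v{\left(K,D \right)} = \frac{D + K}{-490 + D}$
$\left(\left(-15\right) 146 + 209768\right) + v{\left(200,179 \right)} = \left(\left(-15\right) 146 + 209768\right) + \frac{179 + 200}{-490 + 179} = \left(-2190 + 209768\right) + \frac{1}{-311} \cdot 379 = 207578 - \frac{379}{311} = \frac{64556379}{311}$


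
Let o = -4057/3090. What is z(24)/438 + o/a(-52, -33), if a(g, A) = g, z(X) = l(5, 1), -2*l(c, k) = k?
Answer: 94257/3909880 ≈ 0.024107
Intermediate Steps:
l(c, k) = -k/2
z(X) = -½ (z(X) = -½*1 = -½)
o = -4057/3090 (o = -4057*1/3090 = -4057/3090 ≈ -1.3129)
z(24)/438 + o/a(-52, -33) = -½/438 - 4057/3090/(-52) = -½*1/438 - 4057/3090*(-1/52) = -1/876 + 4057/160680 = 94257/3909880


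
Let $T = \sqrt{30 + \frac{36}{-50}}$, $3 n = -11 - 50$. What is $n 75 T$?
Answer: $- 610 \sqrt{183} \approx -8251.9$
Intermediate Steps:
$n = - \frac{61}{3}$ ($n = \frac{-11 - 50}{3} = \frac{1}{3} \left(-61\right) = - \frac{61}{3} \approx -20.333$)
$T = \frac{2 \sqrt{183}}{5}$ ($T = \sqrt{30 + 36 \left(- \frac{1}{50}\right)} = \sqrt{30 - \frac{18}{25}} = \sqrt{\frac{732}{25}} = \frac{2 \sqrt{183}}{5} \approx 5.4111$)
$n 75 T = \left(- \frac{61}{3}\right) 75 \frac{2 \sqrt{183}}{5} = - 1525 \frac{2 \sqrt{183}}{5} = - 610 \sqrt{183}$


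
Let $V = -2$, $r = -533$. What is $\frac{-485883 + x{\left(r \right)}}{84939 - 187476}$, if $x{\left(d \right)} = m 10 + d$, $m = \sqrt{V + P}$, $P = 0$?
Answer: $\frac{486416}{102537} - \frac{10 i \sqrt{2}}{102537} \approx 4.7438 - 0.00013792 i$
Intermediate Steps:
$m = i \sqrt{2}$ ($m = \sqrt{-2 + 0} = \sqrt{-2} = i \sqrt{2} \approx 1.4142 i$)
$x{\left(d \right)} = d + 10 i \sqrt{2}$ ($x{\left(d \right)} = i \sqrt{2} \cdot 10 + d = 10 i \sqrt{2} + d = d + 10 i \sqrt{2}$)
$\frac{-485883 + x{\left(r \right)}}{84939 - 187476} = \frac{-485883 - \left(533 - 10 i \sqrt{2}\right)}{84939 - 187476} = \frac{-486416 + 10 i \sqrt{2}}{-102537} = \left(-486416 + 10 i \sqrt{2}\right) \left(- \frac{1}{102537}\right) = \frac{486416}{102537} - \frac{10 i \sqrt{2}}{102537}$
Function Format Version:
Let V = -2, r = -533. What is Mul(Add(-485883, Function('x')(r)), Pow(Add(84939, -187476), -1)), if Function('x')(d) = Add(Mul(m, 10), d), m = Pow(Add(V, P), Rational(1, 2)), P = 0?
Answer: Add(Rational(486416, 102537), Mul(Rational(-10, 102537), I, Pow(2, Rational(1, 2)))) ≈ Add(4.7438, Mul(-0.00013792, I))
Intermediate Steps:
m = Mul(I, Pow(2, Rational(1, 2))) (m = Pow(Add(-2, 0), Rational(1, 2)) = Pow(-2, Rational(1, 2)) = Mul(I, Pow(2, Rational(1, 2))) ≈ Mul(1.4142, I))
Function('x')(d) = Add(d, Mul(10, I, Pow(2, Rational(1, 2)))) (Function('x')(d) = Add(Mul(Mul(I, Pow(2, Rational(1, 2))), 10), d) = Add(Mul(10, I, Pow(2, Rational(1, 2))), d) = Add(d, Mul(10, I, Pow(2, Rational(1, 2)))))
Mul(Add(-485883, Function('x')(r)), Pow(Add(84939, -187476), -1)) = Mul(Add(-485883, Add(-533, Mul(10, I, Pow(2, Rational(1, 2))))), Pow(Add(84939, -187476), -1)) = Mul(Add(-486416, Mul(10, I, Pow(2, Rational(1, 2)))), Pow(-102537, -1)) = Mul(Add(-486416, Mul(10, I, Pow(2, Rational(1, 2)))), Rational(-1, 102537)) = Add(Rational(486416, 102537), Mul(Rational(-10, 102537), I, Pow(2, Rational(1, 2))))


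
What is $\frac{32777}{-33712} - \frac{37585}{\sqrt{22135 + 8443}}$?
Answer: $- \frac{32777}{33712} - \frac{37585 \sqrt{30578}}{30578} \approx -215.91$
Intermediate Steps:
$\frac{32777}{-33712} - \frac{37585}{\sqrt{22135 + 8443}} = 32777 \left(- \frac{1}{33712}\right) - \frac{37585}{\sqrt{30578}} = - \frac{32777}{33712} - 37585 \frac{\sqrt{30578}}{30578} = - \frac{32777}{33712} - \frac{37585 \sqrt{30578}}{30578}$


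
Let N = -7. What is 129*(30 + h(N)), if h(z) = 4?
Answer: 4386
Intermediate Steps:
129*(30 + h(N)) = 129*(30 + 4) = 129*34 = 4386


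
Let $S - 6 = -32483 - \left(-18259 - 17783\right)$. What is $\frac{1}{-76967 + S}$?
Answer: $- \frac{1}{73402} \approx -1.3624 \cdot 10^{-5}$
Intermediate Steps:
$S = 3565$ ($S = 6 - -3559 = 6 + \left(-32483 + 36042\right) = 6 + 3559 = 3565$)
$\frac{1}{-76967 + S} = \frac{1}{-76967 + 3565} = \frac{1}{-73402} = - \frac{1}{73402}$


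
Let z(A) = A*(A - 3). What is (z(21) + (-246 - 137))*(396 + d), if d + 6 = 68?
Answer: -2290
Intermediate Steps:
d = 62 (d = -6 + 68 = 62)
z(A) = A*(-3 + A)
(z(21) + (-246 - 137))*(396 + d) = (21*(-3 + 21) + (-246 - 137))*(396 + 62) = (21*18 - 383)*458 = (378 - 383)*458 = -5*458 = -2290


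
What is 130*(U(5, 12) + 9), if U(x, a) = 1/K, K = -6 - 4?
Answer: 1157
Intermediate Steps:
K = -10
U(x, a) = -⅒ (U(x, a) = 1/(-10) = -⅒)
130*(U(5, 12) + 9) = 130*(-⅒ + 9) = 130*(89/10) = 1157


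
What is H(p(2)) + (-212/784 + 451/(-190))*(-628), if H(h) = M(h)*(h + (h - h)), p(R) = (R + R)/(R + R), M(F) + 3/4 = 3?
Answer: 30960219/18620 ≈ 1662.7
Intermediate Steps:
M(F) = 9/4 (M(F) = -¾ + 3 = 9/4)
p(R) = 1 (p(R) = (2*R)/((2*R)) = (2*R)*(1/(2*R)) = 1)
H(h) = 9*h/4 (H(h) = 9*(h + (h - h))/4 = 9*(h + 0)/4 = 9*h/4)
H(p(2)) + (-212/784 + 451/(-190))*(-628) = (9/4)*1 + (-212/784 + 451/(-190))*(-628) = 9/4 + (-212*1/784 + 451*(-1/190))*(-628) = 9/4 + (-53/196 - 451/190)*(-628) = 9/4 - 49233/18620*(-628) = 9/4 + 7729581/4655 = 30960219/18620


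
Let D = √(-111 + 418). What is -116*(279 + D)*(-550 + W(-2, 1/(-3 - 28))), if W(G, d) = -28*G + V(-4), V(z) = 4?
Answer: 15858360 + 56840*√307 ≈ 1.6854e+7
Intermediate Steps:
D = √307 ≈ 17.521
W(G, d) = 4 - 28*G (W(G, d) = -28*G + 4 = 4 - 28*G)
-116*(279 + D)*(-550 + W(-2, 1/(-3 - 28))) = -116*(279 + √307)*(-550 + (4 - 28*(-2))) = -116*(279 + √307)*(-550 + (4 + 56)) = -116*(279 + √307)*(-550 + 60) = -116*(279 + √307)*(-490) = -116*(-136710 - 490*√307) = 15858360 + 56840*√307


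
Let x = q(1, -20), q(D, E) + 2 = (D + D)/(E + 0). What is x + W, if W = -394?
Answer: -3961/10 ≈ -396.10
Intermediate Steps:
q(D, E) = -2 + 2*D/E (q(D, E) = -2 + (D + D)/(E + 0) = -2 + (2*D)/E = -2 + 2*D/E)
x = -21/10 (x = -2 + 2*1/(-20) = -2 + 2*1*(-1/20) = -2 - ⅒ = -21/10 ≈ -2.1000)
x + W = -21/10 - 394 = -3961/10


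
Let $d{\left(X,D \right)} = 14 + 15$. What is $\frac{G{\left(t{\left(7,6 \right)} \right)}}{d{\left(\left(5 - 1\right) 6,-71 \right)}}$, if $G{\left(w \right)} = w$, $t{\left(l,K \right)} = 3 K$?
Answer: $\frac{18}{29} \approx 0.62069$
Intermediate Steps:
$d{\left(X,D \right)} = 29$
$\frac{G{\left(t{\left(7,6 \right)} \right)}}{d{\left(\left(5 - 1\right) 6,-71 \right)}} = \frac{3 \cdot 6}{29} = 18 \cdot \frac{1}{29} = \frac{18}{29}$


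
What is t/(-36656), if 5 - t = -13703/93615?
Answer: -240889/1715775720 ≈ -0.00014040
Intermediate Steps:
t = 481778/93615 (t = 5 - (-13703)/93615 = 5 - 1*(-13703/93615) = 5 + 13703/93615 = 481778/93615 ≈ 5.1464)
t/(-36656) = (481778/93615)/(-36656) = (481778/93615)*(-1/36656) = -240889/1715775720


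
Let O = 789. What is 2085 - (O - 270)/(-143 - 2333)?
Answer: 5162979/2476 ≈ 2085.2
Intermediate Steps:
2085 - (O - 270)/(-143 - 2333) = 2085 - (789 - 270)/(-143 - 2333) = 2085 - 519/(-2476) = 2085 - 519*(-1)/2476 = 2085 - 1*(-519/2476) = 2085 + 519/2476 = 5162979/2476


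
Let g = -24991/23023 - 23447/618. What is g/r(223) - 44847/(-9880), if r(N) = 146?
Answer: 1686067705999/394690656360 ≈ 4.2719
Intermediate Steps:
g = -555264719/14228214 (g = -24991*1/23023 - 23447*1/618 = -24991/23023 - 23447/618 = -555264719/14228214 ≈ -39.026)
g/r(223) - 44847/(-9880) = -555264719/14228214/146 - 44847/(-9880) = -555264719/14228214*1/146 - 44847*(-1/9880) = -555264719/2077319244 + 44847/9880 = 1686067705999/394690656360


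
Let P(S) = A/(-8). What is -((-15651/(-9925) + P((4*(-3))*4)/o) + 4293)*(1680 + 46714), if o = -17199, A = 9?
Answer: -15767509708128761/75866700 ≈ -2.0783e+8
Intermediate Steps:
P(S) = -9/8 (P(S) = 9/(-8) = 9*(-⅛) = -9/8)
-((-15651/(-9925) + P((4*(-3))*4)/o) + 4293)*(1680 + 46714) = -((-15651/(-9925) - 9/8/(-17199)) + 4293)*(1680 + 46714) = -((-15651*(-1/9925) - 9/8*(-1/17199)) + 4293)*48394 = -((15651/9925 + 1/15288) + 4293)*48394 = -(239282413/151733400 + 4293)*48394 = -651630768613*48394/151733400 = -1*15767509708128761/75866700 = -15767509708128761/75866700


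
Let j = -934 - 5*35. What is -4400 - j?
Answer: -3291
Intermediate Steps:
j = -1109 (j = -934 - 1*175 = -934 - 175 = -1109)
-4400 - j = -4400 - 1*(-1109) = -4400 + 1109 = -3291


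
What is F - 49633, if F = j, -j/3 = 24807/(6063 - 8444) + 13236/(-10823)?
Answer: -1278120717148/25769563 ≈ -49598.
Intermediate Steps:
j = 900003231/25769563 (j = -3*(24807/(6063 - 8444) + 13236/(-10823)) = -3*(24807/(-2381) + 13236*(-1/10823)) = -3*(24807*(-1/2381) - 13236/10823) = -3*(-24807/2381 - 13236/10823) = -3*(-300001077/25769563) = 900003231/25769563 ≈ 34.925)
F = 900003231/25769563 ≈ 34.925
F - 49633 = 900003231/25769563 - 49633 = -1278120717148/25769563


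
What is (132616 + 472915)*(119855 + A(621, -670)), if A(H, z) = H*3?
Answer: 73704022258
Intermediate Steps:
A(H, z) = 3*H
(132616 + 472915)*(119855 + A(621, -670)) = (132616 + 472915)*(119855 + 3*621) = 605531*(119855 + 1863) = 605531*121718 = 73704022258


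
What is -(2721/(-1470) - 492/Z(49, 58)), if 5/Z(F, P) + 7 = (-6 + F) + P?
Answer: 4533211/490 ≈ 9251.5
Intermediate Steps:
Z(F, P) = 5/(-13 + F + P) (Z(F, P) = 5/(-7 + ((-6 + F) + P)) = 5/(-7 + (-6 + F + P)) = 5/(-13 + F + P))
-(2721/(-1470) - 492/Z(49, 58)) = -(2721/(-1470) - 492/(5/(-13 + 49 + 58))) = -(2721*(-1/1470) - 492/(5/94)) = -(-907/490 - 492/(5*(1/94))) = -(-907/490 - 492/5/94) = -(-907/490 - 492*94/5) = -(-907/490 - 46248/5) = -1*(-4533211/490) = 4533211/490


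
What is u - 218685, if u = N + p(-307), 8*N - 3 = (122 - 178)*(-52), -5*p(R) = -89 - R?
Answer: -8734569/40 ≈ -2.1836e+5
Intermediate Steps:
p(R) = 89/5 + R/5 (p(R) = -(-89 - R)/5 = 89/5 + R/5)
N = 2915/8 (N = 3/8 + ((122 - 178)*(-52))/8 = 3/8 + (-56*(-52))/8 = 3/8 + (⅛)*2912 = 3/8 + 364 = 2915/8 ≈ 364.38)
u = 12831/40 (u = 2915/8 + (89/5 + (⅕)*(-307)) = 2915/8 + (89/5 - 307/5) = 2915/8 - 218/5 = 12831/40 ≈ 320.77)
u - 218685 = 12831/40 - 218685 = -8734569/40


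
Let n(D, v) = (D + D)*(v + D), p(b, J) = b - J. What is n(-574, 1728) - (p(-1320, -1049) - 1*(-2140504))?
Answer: -3465025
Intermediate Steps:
n(D, v) = 2*D*(D + v) (n(D, v) = (2*D)*(D + v) = 2*D*(D + v))
n(-574, 1728) - (p(-1320, -1049) - 1*(-2140504)) = 2*(-574)*(-574 + 1728) - ((-1320 - 1*(-1049)) - 1*(-2140504)) = 2*(-574)*1154 - ((-1320 + 1049) + 2140504) = -1324792 - (-271 + 2140504) = -1324792 - 1*2140233 = -1324792 - 2140233 = -3465025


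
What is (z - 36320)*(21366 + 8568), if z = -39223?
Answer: -2261304162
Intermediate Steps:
(z - 36320)*(21366 + 8568) = (-39223 - 36320)*(21366 + 8568) = -75543*29934 = -2261304162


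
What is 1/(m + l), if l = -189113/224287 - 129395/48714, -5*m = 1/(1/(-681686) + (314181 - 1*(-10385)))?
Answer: -4028970072809701860750/14098948415574505127791 ≈ -0.28576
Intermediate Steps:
m = -681686/1106260491375 (m = -1/(5*(1/(-681686) + (314181 - 1*(-10385)))) = -1/(5*(-1/681686 + (314181 + 10385))) = -1/(5*(-1/681686 + 324566)) = -1/(5*221252098275/681686) = -⅕*681686/221252098275 = -681686/1106260491375 ≈ -6.1621e-7)
l = -38234067047/10925916918 (l = -189113*1/224287 - 129395*1/48714 = -189113/224287 - 129395/48714 = -38234067047/10925916918 ≈ -3.4994)
1/(m + l) = 1/(-681686/1106260491375 - 38234067047/10925916918) = 1/(-14098948415574505127791/4028970072809701860750) = -4028970072809701860750/14098948415574505127791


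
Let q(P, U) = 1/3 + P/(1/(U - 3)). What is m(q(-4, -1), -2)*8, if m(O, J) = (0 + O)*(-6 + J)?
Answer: -3136/3 ≈ -1045.3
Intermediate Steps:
q(P, U) = ⅓ + P*(-3 + U) (q(P, U) = 1*(⅓) + P/(1/(-3 + U)) = ⅓ + P*(-3 + U))
m(O, J) = O*(-6 + J)
m(q(-4, -1), -2)*8 = ((⅓ - 3*(-4) - 4*(-1))*(-6 - 2))*8 = ((⅓ + 12 + 4)*(-8))*8 = ((49/3)*(-8))*8 = -392/3*8 = -3136/3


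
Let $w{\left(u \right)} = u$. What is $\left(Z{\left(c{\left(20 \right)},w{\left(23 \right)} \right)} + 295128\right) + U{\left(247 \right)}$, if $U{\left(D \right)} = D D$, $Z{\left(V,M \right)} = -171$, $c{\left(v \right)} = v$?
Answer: $355966$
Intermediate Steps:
$U{\left(D \right)} = D^{2}$
$\left(Z{\left(c{\left(20 \right)},w{\left(23 \right)} \right)} + 295128\right) + U{\left(247 \right)} = \left(-171 + 295128\right) + 247^{2} = 294957 + 61009 = 355966$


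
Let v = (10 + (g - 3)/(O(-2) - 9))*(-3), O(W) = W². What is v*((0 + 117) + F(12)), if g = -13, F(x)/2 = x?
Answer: -27918/5 ≈ -5583.6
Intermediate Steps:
F(x) = 2*x
v = -198/5 (v = (10 + (-13 - 3)/((-2)² - 9))*(-3) = (10 - 16/(4 - 9))*(-3) = (10 - 16/(-5))*(-3) = (10 - 16*(-⅕))*(-3) = (10 + 16/5)*(-3) = (66/5)*(-3) = -198/5 ≈ -39.600)
v*((0 + 117) + F(12)) = -198*((0 + 117) + 2*12)/5 = -198*(117 + 24)/5 = -198/5*141 = -27918/5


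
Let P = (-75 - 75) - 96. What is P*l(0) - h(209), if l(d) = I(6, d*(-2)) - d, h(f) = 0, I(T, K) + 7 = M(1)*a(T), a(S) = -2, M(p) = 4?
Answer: 3690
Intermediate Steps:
I(T, K) = -15 (I(T, K) = -7 + 4*(-2) = -7 - 8 = -15)
l(d) = -15 - d
P = -246 (P = -150 - 96 = -246)
P*l(0) - h(209) = -246*(-15 - 1*0) - 1*0 = -246*(-15 + 0) + 0 = -246*(-15) + 0 = 3690 + 0 = 3690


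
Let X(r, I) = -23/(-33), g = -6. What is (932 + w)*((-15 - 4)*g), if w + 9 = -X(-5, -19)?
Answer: 1156568/11 ≈ 1.0514e+5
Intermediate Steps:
X(r, I) = 23/33 (X(r, I) = -23*(-1/33) = 23/33)
w = -320/33 (w = -9 - 1*23/33 = -9 - 23/33 = -320/33 ≈ -9.6970)
(932 + w)*((-15 - 4)*g) = (932 - 320/33)*((-15 - 4)*(-6)) = 30436*(-19*(-6))/33 = (30436/33)*114 = 1156568/11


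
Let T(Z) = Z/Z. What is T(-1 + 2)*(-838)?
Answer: -838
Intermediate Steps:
T(Z) = 1
T(-1 + 2)*(-838) = 1*(-838) = -838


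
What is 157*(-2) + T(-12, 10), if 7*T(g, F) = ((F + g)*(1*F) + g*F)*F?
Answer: -514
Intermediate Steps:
T(g, F) = F*(F*g + F*(F + g))/7 (T(g, F) = (((F + g)*(1*F) + g*F)*F)/7 = (((F + g)*F + F*g)*F)/7 = ((F*(F + g) + F*g)*F)/7 = ((F*g + F*(F + g))*F)/7 = (F*(F*g + F*(F + g)))/7 = F*(F*g + F*(F + g))/7)
157*(-2) + T(-12, 10) = 157*(-2) + (⅐)*10²*(10 + 2*(-12)) = -314 + (⅐)*100*(10 - 24) = -314 + (⅐)*100*(-14) = -314 - 200 = -514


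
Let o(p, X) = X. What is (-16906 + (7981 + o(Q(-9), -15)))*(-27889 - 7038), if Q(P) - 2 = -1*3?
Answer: 312247380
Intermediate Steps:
Q(P) = -1 (Q(P) = 2 - 1*3 = 2 - 3 = -1)
(-16906 + (7981 + o(Q(-9), -15)))*(-27889 - 7038) = (-16906 + (7981 - 15))*(-27889 - 7038) = (-16906 + 7966)*(-34927) = -8940*(-34927) = 312247380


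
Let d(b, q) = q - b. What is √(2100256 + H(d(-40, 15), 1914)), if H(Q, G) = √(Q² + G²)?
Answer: √(2100256 + 11*√30301) ≈ 1449.9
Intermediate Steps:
H(Q, G) = √(G² + Q²)
√(2100256 + H(d(-40, 15), 1914)) = √(2100256 + √(1914² + (15 - 1*(-40))²)) = √(2100256 + √(3663396 + (15 + 40)²)) = √(2100256 + √(3663396 + 55²)) = √(2100256 + √(3663396 + 3025)) = √(2100256 + √3666421) = √(2100256 + 11*√30301)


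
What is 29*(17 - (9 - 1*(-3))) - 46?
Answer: 99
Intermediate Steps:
29*(17 - (9 - 1*(-3))) - 46 = 29*(17 - (9 + 3)) - 46 = 29*(17 - 1*12) - 46 = 29*(17 - 12) - 46 = 29*5 - 46 = 145 - 46 = 99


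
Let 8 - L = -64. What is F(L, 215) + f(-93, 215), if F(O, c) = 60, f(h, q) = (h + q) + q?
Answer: 397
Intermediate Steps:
L = 72 (L = 8 - 1*(-64) = 8 + 64 = 72)
f(h, q) = h + 2*q
F(L, 215) + f(-93, 215) = 60 + (-93 + 2*215) = 60 + (-93 + 430) = 60 + 337 = 397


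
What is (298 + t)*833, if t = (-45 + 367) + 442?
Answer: 884646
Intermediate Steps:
t = 764 (t = 322 + 442 = 764)
(298 + t)*833 = (298 + 764)*833 = 1062*833 = 884646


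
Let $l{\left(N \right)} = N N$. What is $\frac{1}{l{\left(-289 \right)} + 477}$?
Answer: $\frac{1}{83998} \approx 1.1905 \cdot 10^{-5}$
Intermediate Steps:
$l{\left(N \right)} = N^{2}$
$\frac{1}{l{\left(-289 \right)} + 477} = \frac{1}{\left(-289\right)^{2} + 477} = \frac{1}{83521 + 477} = \frac{1}{83998}$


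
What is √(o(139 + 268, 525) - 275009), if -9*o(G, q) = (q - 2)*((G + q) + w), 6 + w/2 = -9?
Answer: I*√2946827/3 ≈ 572.21*I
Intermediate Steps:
w = -30 (w = -12 + 2*(-9) = -12 - 18 = -30)
o(G, q) = -(-2 + q)*(-30 + G + q)/9 (o(G, q) = -(q - 2)*((G + q) - 30)/9 = -(-2 + q)*(-30 + G + q)/9)
√(o(139 + 268, 525) - 275009) = √((-20/3 - ⅑*525² + 2*(139 + 268)/9 + (32/9)*525 - ⅑*(139 + 268)*525) - 275009) = √((-20/3 - ⅑*275625 + (2/9)*407 + 5600/3 - ⅑*407*525) - 275009) = √((-20/3 - 30625 + 814/9 + 5600/3 - 71225/3) - 275009) = √(-471746/9 - 275009) = √(-2946827/9) = I*√2946827/3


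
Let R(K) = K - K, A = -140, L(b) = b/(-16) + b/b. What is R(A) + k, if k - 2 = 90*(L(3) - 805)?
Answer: -578999/8 ≈ -72375.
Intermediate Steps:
L(b) = 1 - b/16 (L(b) = b*(-1/16) + 1 = -b/16 + 1 = 1 - b/16)
R(K) = 0
k = -578999/8 (k = 2 + 90*((1 - 1/16*3) - 805) = 2 + 90*((1 - 3/16) - 805) = 2 + 90*(13/16 - 805) = 2 + 90*(-12867/16) = 2 - 579015/8 = -578999/8 ≈ -72375.)
R(A) + k = 0 - 578999/8 = -578999/8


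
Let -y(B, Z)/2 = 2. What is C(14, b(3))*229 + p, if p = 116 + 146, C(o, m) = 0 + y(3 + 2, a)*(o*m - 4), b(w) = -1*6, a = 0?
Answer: 80870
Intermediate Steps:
y(B, Z) = -4 (y(B, Z) = -2*2 = -4)
b(w) = -6
C(o, m) = 16 - 4*m*o (C(o, m) = 0 - 4*(o*m - 4) = 0 - 4*(m*o - 4) = 0 - 4*(-4 + m*o) = 0 + (16 - 4*m*o) = 16 - 4*m*o)
p = 262
C(14, b(3))*229 + p = (16 - 4*(-6)*14)*229 + 262 = (16 + 336)*229 + 262 = 352*229 + 262 = 80608 + 262 = 80870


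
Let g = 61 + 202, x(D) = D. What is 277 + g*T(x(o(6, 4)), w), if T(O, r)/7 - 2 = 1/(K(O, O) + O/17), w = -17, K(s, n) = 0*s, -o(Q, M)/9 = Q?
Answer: 182489/54 ≈ 3379.4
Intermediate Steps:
o(Q, M) = -9*Q
K(s, n) = 0
T(O, r) = 14 + 119/O (T(O, r) = 14 + 7/(0 + O/17) = 14 + 7/((O/17)) = 14 + 7*(17/O) = 14 + 119/O)
g = 263
277 + g*T(x(o(6, 4)), w) = 277 + 263*(14 + 119/((-9*6))) = 277 + 263*(14 + 119/(-54)) = 277 + 263*(14 + 119*(-1/54)) = 277 + 263*(14 - 119/54) = 277 + 263*(637/54) = 277 + 167531/54 = 182489/54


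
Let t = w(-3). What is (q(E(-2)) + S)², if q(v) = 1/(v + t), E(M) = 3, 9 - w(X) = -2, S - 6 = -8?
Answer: 729/196 ≈ 3.7194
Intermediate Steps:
S = -2 (S = 6 - 8 = -2)
w(X) = 11 (w(X) = 9 - 1*(-2) = 9 + 2 = 11)
t = 11
q(v) = 1/(11 + v) (q(v) = 1/(v + 11) = 1/(11 + v))
(q(E(-2)) + S)² = (1/(11 + 3) - 2)² = (1/14 - 2)² = (-27/14)² = 729/196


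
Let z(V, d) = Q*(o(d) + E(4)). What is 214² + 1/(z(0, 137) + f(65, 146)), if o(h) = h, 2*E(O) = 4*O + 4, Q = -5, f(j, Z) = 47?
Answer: 31507647/688 ≈ 45796.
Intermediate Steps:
E(O) = 2 + 2*O (E(O) = (4*O + 4)/2 = (4 + 4*O)/2 = 2 + 2*O)
z(V, d) = -50 - 5*d (z(V, d) = -5*(d + (2 + 2*4)) = -5*(d + (2 + 8)) = -5*(d + 10) = -5*(10 + d) = -50 - 5*d)
214² + 1/(z(0, 137) + f(65, 146)) = 214² + 1/((-50 - 5*137) + 47) = 45796 + 1/((-50 - 685) + 47) = 45796 + 1/(-735 + 47) = 45796 + 1/(-688) = 45796 - 1/688 = 31507647/688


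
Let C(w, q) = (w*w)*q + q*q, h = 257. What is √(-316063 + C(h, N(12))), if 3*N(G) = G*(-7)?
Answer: I*√2164651 ≈ 1471.3*I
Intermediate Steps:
N(G) = -7*G/3 (N(G) = (G*(-7))/3 = (-7*G)/3 = -7*G/3)
C(w, q) = q² + q*w² (C(w, q) = w²*q + q² = q*w² + q² = q² + q*w²)
√(-316063 + C(h, N(12))) = √(-316063 + (-7/3*12)*(-7/3*12 + 257²)) = √(-316063 - 28*(-28 + 66049)) = √(-316063 - 28*66021) = √(-316063 - 1848588) = √(-2164651) = I*√2164651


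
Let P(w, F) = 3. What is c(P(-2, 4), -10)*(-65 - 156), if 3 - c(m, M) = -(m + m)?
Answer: -1989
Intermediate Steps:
c(m, M) = 3 + 2*m (c(m, M) = 3 - (-1)*(m + m) = 3 - (-1)*2*m = 3 - (-2)*m = 3 + 2*m)
c(P(-2, 4), -10)*(-65 - 156) = (3 + 2*3)*(-65 - 156) = (3 + 6)*(-221) = 9*(-221) = -1989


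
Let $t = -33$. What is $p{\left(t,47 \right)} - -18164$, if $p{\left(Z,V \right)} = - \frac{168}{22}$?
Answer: $\frac{199720}{11} \approx 18156.0$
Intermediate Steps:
$p{\left(Z,V \right)} = - \frac{84}{11}$ ($p{\left(Z,V \right)} = \left(-168\right) \frac{1}{22} = - \frac{84}{11}$)
$p{\left(t,47 \right)} - -18164 = - \frac{84}{11} - -18164 = - \frac{84}{11} + 18164 = \frac{199720}{11}$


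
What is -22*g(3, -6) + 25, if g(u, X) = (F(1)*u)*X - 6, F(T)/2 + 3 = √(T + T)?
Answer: -2219 + 792*√2 ≈ -1098.9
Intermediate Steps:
F(T) = -6 + 2*√2*√T (F(T) = -6 + 2*√(T + T) = -6 + 2*√(2*T) = -6 + 2*(√2*√T) = -6 + 2*√2*√T)
g(u, X) = -6 + X*u*(-6 + 2*√2) (g(u, X) = ((-6 + 2*√2*√1)*u)*X - 6 = ((-6 + 2*√2*1)*u)*X - 6 = ((-6 + 2*√2)*u)*X - 6 = (u*(-6 + 2*√2))*X - 6 = X*u*(-6 + 2*√2) - 6 = -6 + X*u*(-6 + 2*√2))
-22*g(3, -6) + 25 = -22*(-6 - 2*(-6)*3*(3 - √2)) + 25 = -22*(-6 + (108 - 36*√2)) + 25 = -22*(102 - 36*√2) + 25 = (-2244 + 792*√2) + 25 = -2219 + 792*√2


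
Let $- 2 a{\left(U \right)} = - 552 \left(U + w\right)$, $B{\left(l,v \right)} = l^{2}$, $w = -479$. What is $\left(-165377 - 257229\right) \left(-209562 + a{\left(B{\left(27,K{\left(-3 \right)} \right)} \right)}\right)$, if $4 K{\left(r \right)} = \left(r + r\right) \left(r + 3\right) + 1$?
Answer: $59402344572$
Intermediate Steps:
$K{\left(r \right)} = \frac{1}{4} + \frac{r \left(3 + r\right)}{2}$ ($K{\left(r \right)} = \frac{\left(r + r\right) \left(r + 3\right) + 1}{4} = \frac{2 r \left(3 + r\right) + 1}{4} = \frac{1 + 2 r \left(3 + r\right)}{4} = \frac{1}{4} + \frac{r \left(3 + r\right)}{2}$)
$a{\left(U \right)} = -132204 + 276 U$ ($a{\left(U \right)} = - \frac{\left(-552\right) \left(U - 479\right)}{2} = - \frac{\left(-552\right) \left(-479 + U\right)}{2} = - \frac{264408 - 552 U}{2} = -132204 + 276 U$)
$\left(-165377 - 257229\right) \left(-209562 + a{\left(B{\left(27,K{\left(-3 \right)} \right)} \right)}\right) = \left(-165377 - 257229\right) \left(-209562 - \left(132204 - 276 \cdot 27^{2}\right)\right) = - 422606 \left(-209562 + \left(-132204 + 276 \cdot 729\right)\right) = - 422606 \left(-209562 + \left(-132204 + 201204\right)\right) = - 422606 \left(-209562 + 69000\right) = \left(-422606\right) \left(-140562\right) = 59402344572$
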